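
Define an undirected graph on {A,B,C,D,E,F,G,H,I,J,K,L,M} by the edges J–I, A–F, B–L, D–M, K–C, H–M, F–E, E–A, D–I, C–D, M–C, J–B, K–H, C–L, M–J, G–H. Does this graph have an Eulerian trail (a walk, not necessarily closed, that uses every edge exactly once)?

No

Degrees: A:2, B:2, C:4, D:3, E:2, F:2, G:1, H:3, I:2, J:3, K:2, L:2, M:4
Odd-degree vertices: D, G, H, J (4 total).
With 4 odd-degree vertices (more than two), no single trail can use every edge.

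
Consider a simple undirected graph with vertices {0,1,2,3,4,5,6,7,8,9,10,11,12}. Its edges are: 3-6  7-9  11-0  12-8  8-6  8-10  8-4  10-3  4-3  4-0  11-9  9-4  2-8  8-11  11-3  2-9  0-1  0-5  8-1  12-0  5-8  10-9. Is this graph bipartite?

A valid 2-coloring puts {1, 2, 4, 5, 6, 7, 10, 11, 12} on one side and {0, 3, 8, 9} on the other; every edge crosses between the two sides.

Yes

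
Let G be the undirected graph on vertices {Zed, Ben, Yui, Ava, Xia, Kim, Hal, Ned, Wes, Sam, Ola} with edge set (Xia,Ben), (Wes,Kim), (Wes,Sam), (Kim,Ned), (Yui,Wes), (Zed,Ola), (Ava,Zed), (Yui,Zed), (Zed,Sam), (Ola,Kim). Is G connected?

No

Component: {Hal}
Component: {Ben, Xia}
Component: {Zed, Yui, Ava, Kim, Ned, Wes, Sam, Ola}
No edge joins these 3 groups, so the graph is disconnected.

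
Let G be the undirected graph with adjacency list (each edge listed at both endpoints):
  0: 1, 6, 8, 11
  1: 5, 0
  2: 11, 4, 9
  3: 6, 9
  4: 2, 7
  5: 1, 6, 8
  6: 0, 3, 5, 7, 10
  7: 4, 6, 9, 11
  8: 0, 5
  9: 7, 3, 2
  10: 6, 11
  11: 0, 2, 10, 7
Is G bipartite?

Partition the vertices as {1, 4, 6, 8, 9, 11} vs {0, 2, 3, 5, 7, 10}. Each listed edge has one endpoint in each part, so the graph is bipartite.

Yes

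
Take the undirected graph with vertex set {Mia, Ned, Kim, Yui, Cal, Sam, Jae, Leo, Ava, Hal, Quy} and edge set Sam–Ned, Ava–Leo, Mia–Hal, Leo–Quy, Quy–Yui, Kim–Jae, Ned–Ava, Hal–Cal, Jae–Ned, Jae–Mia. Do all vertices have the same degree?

Degrees: Mia:2, Ned:3, Kim:1, Yui:1, Cal:1, Sam:1, Jae:3, Leo:2, Ava:2, Hal:2, Quy:2
Vertex Kim has degree 1 while Ned has degree 3, so the graph is not regular.

No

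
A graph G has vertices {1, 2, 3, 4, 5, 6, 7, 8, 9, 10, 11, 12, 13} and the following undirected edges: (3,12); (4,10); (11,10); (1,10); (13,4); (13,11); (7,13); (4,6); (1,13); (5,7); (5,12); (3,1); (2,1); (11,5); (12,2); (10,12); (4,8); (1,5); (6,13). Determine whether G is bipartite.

No

The cycle 4-6-13-4 has length 3, which is odd, so the graph is not bipartite.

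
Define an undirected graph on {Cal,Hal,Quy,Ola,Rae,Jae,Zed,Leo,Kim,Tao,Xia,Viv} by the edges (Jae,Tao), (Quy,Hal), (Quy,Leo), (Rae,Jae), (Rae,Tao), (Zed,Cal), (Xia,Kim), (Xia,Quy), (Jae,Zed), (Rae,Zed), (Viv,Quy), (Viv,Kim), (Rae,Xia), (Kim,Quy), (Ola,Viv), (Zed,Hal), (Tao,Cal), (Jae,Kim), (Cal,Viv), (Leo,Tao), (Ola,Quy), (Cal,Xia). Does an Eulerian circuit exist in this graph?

Degrees: Cal:4, Hal:2, Quy:6, Ola:2, Rae:4, Jae:4, Zed:4, Leo:2, Kim:4, Tao:4, Xia:4, Viv:4
Every vertex has even degree and the edges form a single connected piece, so an Eulerian circuit exists.

Yes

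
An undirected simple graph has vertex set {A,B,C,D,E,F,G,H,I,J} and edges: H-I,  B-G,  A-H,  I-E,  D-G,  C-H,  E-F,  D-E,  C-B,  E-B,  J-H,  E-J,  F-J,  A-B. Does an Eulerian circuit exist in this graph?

Degrees: A:2, B:4, C:2, D:2, E:5, F:2, G:2, H:4, I:2, J:3
Vertices with odd degree: E, J. An Eulerian circuit requires all degrees even.

No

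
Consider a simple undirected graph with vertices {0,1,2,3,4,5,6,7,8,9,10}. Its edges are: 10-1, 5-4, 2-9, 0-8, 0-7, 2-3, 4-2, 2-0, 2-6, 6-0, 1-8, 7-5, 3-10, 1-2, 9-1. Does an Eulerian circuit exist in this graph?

Degrees: 0:4, 1:4, 2:6, 3:2, 4:2, 5:2, 6:2, 7:2, 8:2, 9:2, 10:2
Every vertex has even degree and the edges form a single connected piece, so an Eulerian circuit exists.

Yes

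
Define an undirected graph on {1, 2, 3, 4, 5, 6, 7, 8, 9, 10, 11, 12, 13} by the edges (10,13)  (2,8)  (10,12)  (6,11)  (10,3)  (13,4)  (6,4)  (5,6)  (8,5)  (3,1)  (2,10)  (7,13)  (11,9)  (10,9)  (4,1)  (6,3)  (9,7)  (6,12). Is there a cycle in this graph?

The graph has 13 vertices, 18 edges, and 1 connected component.
Since 18 > 13 - 1, a cycle must exist; for instance 10-9-11-6-12-10.

Yes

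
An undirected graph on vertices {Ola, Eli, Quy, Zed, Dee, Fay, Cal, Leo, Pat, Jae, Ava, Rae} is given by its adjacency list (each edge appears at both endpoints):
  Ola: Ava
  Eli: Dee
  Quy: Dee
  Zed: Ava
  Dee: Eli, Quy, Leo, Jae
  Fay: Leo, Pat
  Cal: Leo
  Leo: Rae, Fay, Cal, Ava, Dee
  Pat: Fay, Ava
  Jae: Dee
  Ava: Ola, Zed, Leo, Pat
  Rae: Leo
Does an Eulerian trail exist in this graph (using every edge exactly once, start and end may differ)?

Degrees: Ola:1, Eli:1, Quy:1, Zed:1, Dee:4, Fay:2, Cal:1, Leo:5, Pat:2, Jae:1, Ava:4, Rae:1
Odd-degree vertices: Ola, Eli, Quy, Zed, Cal, Leo, Jae, Rae (8 total).
With 8 odd-degree vertices (more than two), no single trail can use every edge.

No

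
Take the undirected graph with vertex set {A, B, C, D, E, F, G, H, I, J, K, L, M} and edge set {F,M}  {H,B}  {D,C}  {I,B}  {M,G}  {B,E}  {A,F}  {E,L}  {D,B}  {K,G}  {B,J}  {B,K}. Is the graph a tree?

The graph has 13 vertices and 12 edges.
It is connected with exactly 12 edges, hence acyclic — it is a tree.

Yes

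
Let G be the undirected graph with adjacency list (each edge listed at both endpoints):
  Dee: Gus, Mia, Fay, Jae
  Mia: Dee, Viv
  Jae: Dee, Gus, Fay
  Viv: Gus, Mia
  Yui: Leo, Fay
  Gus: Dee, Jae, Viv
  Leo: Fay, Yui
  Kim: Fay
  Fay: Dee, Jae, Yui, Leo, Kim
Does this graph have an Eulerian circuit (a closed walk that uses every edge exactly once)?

No

Degrees: Dee:4, Mia:2, Jae:3, Viv:2, Yui:2, Gus:3, Leo:2, Kim:1, Fay:5
Jae, Gus, Kim, Fay have odd degree; an Eulerian circuit needs every degree to be even, so none exists.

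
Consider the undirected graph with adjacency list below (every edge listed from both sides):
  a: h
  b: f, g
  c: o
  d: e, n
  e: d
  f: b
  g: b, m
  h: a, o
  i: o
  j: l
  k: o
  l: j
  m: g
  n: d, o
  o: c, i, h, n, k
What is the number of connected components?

Component: {j, l}
Component: {b, f, g, m}
Component: {a, c, d, e, h, i, k, n, o}

3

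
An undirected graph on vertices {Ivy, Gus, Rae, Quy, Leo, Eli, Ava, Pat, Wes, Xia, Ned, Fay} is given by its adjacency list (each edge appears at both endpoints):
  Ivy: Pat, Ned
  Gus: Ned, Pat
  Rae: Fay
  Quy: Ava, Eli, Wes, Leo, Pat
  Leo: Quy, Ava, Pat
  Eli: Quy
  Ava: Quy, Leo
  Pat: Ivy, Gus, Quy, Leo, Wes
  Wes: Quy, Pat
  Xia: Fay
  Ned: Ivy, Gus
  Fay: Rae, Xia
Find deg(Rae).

Neighbors of Rae: Fay.

1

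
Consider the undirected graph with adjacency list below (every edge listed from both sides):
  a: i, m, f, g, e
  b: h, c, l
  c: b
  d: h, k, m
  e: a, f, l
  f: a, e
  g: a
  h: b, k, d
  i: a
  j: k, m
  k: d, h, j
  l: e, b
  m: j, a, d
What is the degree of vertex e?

Neighbors of e: a, f, l.

3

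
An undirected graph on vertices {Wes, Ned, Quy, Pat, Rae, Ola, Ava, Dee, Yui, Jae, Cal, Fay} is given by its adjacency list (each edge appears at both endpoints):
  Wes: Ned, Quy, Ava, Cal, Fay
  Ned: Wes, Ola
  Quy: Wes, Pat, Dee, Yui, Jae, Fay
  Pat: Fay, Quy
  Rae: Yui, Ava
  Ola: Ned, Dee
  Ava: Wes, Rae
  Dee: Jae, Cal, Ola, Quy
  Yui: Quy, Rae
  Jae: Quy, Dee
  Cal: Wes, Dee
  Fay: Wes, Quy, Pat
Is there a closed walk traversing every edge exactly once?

Degrees: Wes:5, Ned:2, Quy:6, Pat:2, Rae:2, Ola:2, Ava:2, Dee:4, Yui:2, Jae:2, Cal:2, Fay:3
Wes, Fay have odd degree; an Eulerian circuit needs every degree to be even, so none exists.

No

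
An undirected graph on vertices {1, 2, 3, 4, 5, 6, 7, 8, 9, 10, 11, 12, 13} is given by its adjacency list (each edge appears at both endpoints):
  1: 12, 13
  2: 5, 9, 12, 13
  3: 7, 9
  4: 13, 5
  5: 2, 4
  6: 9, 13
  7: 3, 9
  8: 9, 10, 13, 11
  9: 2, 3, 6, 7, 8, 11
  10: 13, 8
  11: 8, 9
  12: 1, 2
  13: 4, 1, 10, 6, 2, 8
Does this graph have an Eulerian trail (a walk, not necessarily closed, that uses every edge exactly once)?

Yes

Degrees: 1:2, 2:4, 3:2, 4:2, 5:2, 6:2, 7:2, 8:4, 9:6, 10:2, 11:2, 12:2, 13:6
Odd-degree vertices: none (0 total).
With 0 odd-degree vertices and all edges in one connected piece, an Eulerian trail exists.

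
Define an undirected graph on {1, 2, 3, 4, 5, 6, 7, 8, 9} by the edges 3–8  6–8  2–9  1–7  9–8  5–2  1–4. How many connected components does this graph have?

2

Component: {1, 4, 7}
Component: {2, 3, 5, 6, 8, 9}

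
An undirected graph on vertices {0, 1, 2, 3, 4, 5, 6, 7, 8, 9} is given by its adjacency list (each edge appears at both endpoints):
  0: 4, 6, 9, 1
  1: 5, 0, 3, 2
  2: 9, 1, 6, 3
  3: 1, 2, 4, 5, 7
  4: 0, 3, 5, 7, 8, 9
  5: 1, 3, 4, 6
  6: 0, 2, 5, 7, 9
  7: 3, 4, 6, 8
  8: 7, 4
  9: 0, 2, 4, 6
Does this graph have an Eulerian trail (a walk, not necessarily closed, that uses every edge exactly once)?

Yes

Degrees: 0:4, 1:4, 2:4, 3:5, 4:6, 5:4, 6:5, 7:4, 8:2, 9:4
Odd-degree vertices: 3, 6 (2 total).
The non-isolated vertices are connected and exactly 2 have odd degree, so an Eulerian trail exists (from 3 to 6).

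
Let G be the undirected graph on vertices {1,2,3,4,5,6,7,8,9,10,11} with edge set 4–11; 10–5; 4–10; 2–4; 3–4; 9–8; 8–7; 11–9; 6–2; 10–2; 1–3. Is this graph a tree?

|V| = 11, |E| = 11.
A tree on 11 vertices has exactly 10 edges; this graph has 11, so it contains a cycle and is not a tree.

No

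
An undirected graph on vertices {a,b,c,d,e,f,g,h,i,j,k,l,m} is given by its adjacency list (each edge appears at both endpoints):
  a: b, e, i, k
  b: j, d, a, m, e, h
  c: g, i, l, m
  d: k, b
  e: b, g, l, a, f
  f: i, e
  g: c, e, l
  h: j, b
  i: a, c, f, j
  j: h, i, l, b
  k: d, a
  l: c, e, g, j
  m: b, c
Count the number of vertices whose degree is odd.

Degrees: a:4, b:6, c:4, d:2, e:5, f:2, g:3, h:2, i:4, j:4, k:2, l:4, m:2
Odd-degree vertices: e, g.

2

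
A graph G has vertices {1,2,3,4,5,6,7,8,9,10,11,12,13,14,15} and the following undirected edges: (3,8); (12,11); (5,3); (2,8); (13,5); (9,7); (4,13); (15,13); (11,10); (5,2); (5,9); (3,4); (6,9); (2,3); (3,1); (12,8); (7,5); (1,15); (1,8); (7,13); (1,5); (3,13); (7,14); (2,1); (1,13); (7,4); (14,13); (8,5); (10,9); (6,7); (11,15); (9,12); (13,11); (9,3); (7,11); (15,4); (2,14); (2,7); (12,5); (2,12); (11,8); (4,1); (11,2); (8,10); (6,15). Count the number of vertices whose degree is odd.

Degrees: 1:7, 2:8, 3:7, 4:5, 5:8, 6:3, 7:8, 8:7, 9:6, 10:3, 11:7, 12:5, 13:8, 14:3, 15:5
Odd-degree vertices: 1, 3, 4, 6, 8, 10, 11, 12, 14, 15.

10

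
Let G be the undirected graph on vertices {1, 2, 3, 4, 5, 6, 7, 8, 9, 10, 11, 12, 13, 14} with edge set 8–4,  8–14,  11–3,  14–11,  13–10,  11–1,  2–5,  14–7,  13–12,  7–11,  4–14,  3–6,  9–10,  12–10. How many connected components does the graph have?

3

Component: {2, 5}
Component: {9, 10, 12, 13}
Component: {1, 3, 4, 6, 7, 8, 11, 14}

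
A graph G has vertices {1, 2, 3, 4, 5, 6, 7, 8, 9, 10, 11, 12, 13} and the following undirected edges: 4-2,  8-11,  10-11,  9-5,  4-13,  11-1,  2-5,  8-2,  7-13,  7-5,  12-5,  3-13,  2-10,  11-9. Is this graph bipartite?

No

The cycle 4-2-5-7-13-4 has length 5, which is odd, so the graph is not bipartite.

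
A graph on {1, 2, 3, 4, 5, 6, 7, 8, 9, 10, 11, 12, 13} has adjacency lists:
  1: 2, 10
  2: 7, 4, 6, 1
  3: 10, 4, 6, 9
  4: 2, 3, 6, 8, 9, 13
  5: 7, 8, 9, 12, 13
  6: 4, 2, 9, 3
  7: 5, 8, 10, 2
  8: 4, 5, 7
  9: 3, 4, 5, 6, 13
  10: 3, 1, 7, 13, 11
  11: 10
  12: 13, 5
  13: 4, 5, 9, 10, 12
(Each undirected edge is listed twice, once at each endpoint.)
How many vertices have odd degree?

Degrees: 1:2, 2:4, 3:4, 4:6, 5:5, 6:4, 7:4, 8:3, 9:5, 10:5, 11:1, 12:2, 13:5
Odd-degree vertices: 5, 8, 9, 10, 11, 13.

6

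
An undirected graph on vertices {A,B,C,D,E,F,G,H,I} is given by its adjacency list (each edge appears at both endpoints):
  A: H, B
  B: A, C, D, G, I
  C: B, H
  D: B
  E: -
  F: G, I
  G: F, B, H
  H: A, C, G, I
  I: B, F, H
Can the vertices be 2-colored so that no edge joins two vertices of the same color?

Yes

A valid 2-coloring puts {B, E, F, H} on one side and {A, C, D, G, I} on the other; every edge crosses between the two sides.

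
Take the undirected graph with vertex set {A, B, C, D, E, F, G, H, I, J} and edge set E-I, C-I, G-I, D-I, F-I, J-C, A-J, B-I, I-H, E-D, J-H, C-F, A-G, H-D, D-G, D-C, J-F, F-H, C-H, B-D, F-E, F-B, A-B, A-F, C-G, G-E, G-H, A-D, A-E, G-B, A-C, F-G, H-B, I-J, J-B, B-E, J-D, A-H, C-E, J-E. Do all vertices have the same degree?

Degrees: A:8, B:8, C:8, D:8, E:8, F:8, G:8, H:8, I:8, J:8
Every vertex has degree 8, so the graph is 8-regular.

Yes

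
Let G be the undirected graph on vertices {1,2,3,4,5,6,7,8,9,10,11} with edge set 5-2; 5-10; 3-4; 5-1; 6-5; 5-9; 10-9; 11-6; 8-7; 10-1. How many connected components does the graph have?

Component: {3, 4}
Component: {7, 8}
Component: {1, 2, 5, 6, 9, 10, 11}

3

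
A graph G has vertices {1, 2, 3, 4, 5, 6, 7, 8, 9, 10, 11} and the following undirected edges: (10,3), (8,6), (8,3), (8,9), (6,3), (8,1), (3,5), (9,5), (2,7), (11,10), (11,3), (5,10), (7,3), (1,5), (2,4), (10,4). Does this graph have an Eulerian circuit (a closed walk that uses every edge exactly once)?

Degrees: 1:2, 2:2, 3:6, 4:2, 5:4, 6:2, 7:2, 8:4, 9:2, 10:4, 11:2
All degrees are even and the non-isolated vertices are connected — an Eulerian circuit exists.

Yes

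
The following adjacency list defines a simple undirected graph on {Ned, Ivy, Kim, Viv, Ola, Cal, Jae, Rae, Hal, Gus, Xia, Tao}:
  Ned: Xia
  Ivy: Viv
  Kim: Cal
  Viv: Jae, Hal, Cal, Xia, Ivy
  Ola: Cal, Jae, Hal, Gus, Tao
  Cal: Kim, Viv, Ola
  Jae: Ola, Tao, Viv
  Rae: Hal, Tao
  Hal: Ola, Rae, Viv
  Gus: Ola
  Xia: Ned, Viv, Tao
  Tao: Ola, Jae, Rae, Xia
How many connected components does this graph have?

1

Component: {Ned, Ivy, Kim, Viv, Ola, Cal, Jae, Rae, Hal, Gus, Xia, Tao}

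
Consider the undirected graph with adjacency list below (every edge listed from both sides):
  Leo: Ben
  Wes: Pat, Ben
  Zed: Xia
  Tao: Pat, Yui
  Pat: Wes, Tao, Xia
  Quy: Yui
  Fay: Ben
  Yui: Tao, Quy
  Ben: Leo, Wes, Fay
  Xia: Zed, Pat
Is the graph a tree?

Yes

|V| = 10, |E| = 9.
Connected and |E| = |V| - 1, which characterizes a tree.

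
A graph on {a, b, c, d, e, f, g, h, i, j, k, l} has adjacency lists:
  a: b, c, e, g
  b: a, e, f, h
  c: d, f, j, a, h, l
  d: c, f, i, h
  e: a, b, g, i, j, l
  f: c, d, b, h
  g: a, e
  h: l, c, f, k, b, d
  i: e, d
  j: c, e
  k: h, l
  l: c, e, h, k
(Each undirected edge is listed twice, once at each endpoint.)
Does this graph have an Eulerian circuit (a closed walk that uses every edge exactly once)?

Degrees: a:4, b:4, c:6, d:4, e:6, f:4, g:2, h:6, i:2, j:2, k:2, l:4
Every vertex has even degree and the edges form a single connected piece, so an Eulerian circuit exists.

Yes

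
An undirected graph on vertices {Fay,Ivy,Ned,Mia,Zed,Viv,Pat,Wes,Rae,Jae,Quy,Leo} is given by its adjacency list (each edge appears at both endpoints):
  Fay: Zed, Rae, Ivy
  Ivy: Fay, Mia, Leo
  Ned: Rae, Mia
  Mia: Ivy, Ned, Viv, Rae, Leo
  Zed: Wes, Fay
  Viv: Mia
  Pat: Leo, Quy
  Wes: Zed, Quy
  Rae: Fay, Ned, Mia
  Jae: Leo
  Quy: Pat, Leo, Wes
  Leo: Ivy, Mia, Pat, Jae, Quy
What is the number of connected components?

Component: {Fay, Ivy, Ned, Mia, Zed, Viv, Pat, Wes, Rae, Jae, Quy, Leo}

1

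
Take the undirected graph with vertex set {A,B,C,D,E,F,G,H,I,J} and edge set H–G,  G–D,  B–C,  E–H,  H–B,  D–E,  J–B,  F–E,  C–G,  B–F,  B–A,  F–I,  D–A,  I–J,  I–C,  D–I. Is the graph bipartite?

No

I-D-A-B-J-I is an odd cycle (length 5), and a bipartite graph can contain only even cycles.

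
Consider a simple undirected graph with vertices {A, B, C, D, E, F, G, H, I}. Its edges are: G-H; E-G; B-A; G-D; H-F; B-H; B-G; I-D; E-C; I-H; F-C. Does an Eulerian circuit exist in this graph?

Degrees: A:1, B:3, C:2, D:2, E:2, F:2, G:4, H:4, I:2
Vertices with odd degree: A, B. An Eulerian circuit requires all degrees even.

No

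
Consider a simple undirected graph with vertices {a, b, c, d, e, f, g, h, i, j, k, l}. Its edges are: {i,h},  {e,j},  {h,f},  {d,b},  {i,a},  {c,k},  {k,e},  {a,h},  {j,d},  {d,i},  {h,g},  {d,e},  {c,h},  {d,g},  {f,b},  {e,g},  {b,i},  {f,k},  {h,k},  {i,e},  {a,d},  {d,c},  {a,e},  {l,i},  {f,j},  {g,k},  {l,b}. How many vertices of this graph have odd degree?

Degrees: a:4, b:4, c:3, d:7, e:6, f:4, g:4, h:6, i:6, j:3, k:5, l:2
Odd-degree vertices: c, d, j, k.

4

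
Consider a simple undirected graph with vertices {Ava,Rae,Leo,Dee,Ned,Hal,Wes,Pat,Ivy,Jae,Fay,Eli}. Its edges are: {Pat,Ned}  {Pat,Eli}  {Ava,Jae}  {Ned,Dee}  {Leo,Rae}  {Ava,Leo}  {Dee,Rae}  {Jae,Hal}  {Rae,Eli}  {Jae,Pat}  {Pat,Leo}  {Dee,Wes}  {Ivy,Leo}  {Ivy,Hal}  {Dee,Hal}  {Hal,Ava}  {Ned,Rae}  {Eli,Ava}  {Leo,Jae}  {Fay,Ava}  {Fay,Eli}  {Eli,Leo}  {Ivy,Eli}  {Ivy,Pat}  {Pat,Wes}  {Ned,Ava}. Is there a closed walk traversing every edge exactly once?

Degrees: Ava:6, Rae:4, Leo:6, Dee:4, Ned:4, Hal:4, Wes:2, Pat:6, Ivy:4, Jae:4, Fay:2, Eli:6
All degrees are even and the non-isolated vertices are connected — an Eulerian circuit exists.

Yes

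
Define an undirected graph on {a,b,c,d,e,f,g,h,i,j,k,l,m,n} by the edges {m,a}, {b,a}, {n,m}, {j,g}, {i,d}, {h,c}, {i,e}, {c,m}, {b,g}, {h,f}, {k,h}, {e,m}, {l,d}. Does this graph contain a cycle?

No

The graph has 14 vertices, 13 edges, and 1 connected component.
A forest on 14 vertices with 1 component has exactly 13 edges, which matches — so no cycle.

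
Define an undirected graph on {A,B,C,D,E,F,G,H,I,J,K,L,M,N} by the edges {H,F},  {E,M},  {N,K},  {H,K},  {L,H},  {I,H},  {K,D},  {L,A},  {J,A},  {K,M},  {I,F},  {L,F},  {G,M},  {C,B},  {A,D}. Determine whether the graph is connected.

Component: {B, C}
Component: {A, D, E, F, G, H, I, J, K, L, M, N}
No edge joins these 2 groups, so the graph is disconnected.

No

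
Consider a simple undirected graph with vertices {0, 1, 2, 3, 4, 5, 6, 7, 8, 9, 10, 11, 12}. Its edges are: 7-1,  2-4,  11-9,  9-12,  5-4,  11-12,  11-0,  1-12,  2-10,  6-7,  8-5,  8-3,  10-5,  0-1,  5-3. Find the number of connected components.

2

Component: {2, 3, 4, 5, 8, 10}
Component: {0, 1, 6, 7, 9, 11, 12}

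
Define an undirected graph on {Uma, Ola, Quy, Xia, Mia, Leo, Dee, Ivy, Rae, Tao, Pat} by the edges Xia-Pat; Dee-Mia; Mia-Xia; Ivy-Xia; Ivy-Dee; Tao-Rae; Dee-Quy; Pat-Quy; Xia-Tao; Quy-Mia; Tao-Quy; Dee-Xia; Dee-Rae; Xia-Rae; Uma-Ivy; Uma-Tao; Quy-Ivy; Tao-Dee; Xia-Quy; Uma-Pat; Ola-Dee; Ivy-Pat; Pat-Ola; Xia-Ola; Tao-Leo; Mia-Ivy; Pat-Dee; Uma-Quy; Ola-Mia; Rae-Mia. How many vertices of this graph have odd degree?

Degrees: Uma:4, Ola:4, Quy:7, Xia:8, Mia:6, Leo:1, Dee:8, Ivy:6, Rae:4, Tao:6, Pat:6
Odd-degree vertices: Quy, Leo.

2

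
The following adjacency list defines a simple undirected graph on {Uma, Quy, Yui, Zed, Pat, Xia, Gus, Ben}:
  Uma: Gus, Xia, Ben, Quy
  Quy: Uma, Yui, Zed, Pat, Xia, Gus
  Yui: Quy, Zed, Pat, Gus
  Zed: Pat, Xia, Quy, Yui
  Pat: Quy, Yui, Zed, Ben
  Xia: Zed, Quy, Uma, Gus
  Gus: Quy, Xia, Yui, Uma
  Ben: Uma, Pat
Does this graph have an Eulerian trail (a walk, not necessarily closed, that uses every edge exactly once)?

Yes

Degrees: Uma:4, Quy:6, Yui:4, Zed:4, Pat:4, Xia:4, Gus:4, Ben:2
Odd-degree vertices: none (0 total).
The non-isolated vertices are connected and exactly 0 have odd degree, so an Eulerian trail exists.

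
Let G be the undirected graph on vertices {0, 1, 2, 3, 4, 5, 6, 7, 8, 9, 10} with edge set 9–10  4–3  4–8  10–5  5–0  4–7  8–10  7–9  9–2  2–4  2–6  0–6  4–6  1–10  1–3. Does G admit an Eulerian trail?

No

Degrees: 0:2, 1:2, 2:3, 3:2, 4:5, 5:2, 6:3, 7:2, 8:2, 9:3, 10:4
Odd-degree vertices: 2, 4, 6, 9 (4 total).
An Eulerian trail requires 0 or 2 odd-degree vertices; here there are 4.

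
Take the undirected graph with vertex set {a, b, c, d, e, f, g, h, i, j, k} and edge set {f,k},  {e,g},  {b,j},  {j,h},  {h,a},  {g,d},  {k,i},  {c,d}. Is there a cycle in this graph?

No

|V| = 11, |E| = 8, number of components = 3.
A forest on 11 vertices with 3 components has exactly 8 edges, which matches — so no cycle.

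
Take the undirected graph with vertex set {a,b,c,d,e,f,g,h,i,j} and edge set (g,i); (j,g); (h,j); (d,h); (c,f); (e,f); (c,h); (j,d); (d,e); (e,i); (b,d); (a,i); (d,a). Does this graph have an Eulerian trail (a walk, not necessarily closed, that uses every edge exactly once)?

No

Degrees: a:2, b:1, c:2, d:5, e:3, f:2, g:2, h:3, i:3, j:3
Odd-degree vertices: b, d, e, h, i, j (6 total).
With 6 odd-degree vertices (more than two), no single trail can use every edge.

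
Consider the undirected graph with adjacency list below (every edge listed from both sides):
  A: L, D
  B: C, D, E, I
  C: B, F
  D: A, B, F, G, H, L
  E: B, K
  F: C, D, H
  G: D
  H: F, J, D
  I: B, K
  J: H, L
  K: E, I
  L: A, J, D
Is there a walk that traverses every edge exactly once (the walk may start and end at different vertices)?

No

Degrees: A:2, B:4, C:2, D:6, E:2, F:3, G:1, H:3, I:2, J:2, K:2, L:3
Odd-degree vertices: F, G, H, L (4 total).
With 4 odd-degree vertices (more than two), no single trail can use every edge.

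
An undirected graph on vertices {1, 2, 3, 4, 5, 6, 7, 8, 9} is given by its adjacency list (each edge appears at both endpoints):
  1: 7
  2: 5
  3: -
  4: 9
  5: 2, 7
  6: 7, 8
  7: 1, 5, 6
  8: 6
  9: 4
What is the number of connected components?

3

Component: {3}
Component: {4, 9}
Component: {1, 2, 5, 6, 7, 8}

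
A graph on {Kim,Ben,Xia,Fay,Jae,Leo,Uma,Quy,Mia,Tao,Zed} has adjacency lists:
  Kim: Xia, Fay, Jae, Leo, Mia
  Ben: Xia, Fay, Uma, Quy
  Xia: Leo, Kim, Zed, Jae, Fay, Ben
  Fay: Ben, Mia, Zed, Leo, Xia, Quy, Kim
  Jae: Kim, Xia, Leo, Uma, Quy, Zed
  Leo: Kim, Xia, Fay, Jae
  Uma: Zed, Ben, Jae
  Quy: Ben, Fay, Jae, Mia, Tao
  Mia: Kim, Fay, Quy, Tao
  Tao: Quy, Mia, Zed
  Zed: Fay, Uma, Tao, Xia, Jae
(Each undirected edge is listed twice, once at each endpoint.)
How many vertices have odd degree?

6

Degrees: Kim:5, Ben:4, Xia:6, Fay:7, Jae:6, Leo:4, Uma:3, Quy:5, Mia:4, Tao:3, Zed:5
Odd-degree vertices: Kim, Fay, Uma, Quy, Tao, Zed.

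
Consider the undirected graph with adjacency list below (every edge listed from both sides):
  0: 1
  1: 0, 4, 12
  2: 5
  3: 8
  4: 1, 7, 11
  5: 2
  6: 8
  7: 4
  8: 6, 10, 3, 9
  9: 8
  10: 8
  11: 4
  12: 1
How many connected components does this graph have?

3

Component: {2, 5}
Component: {3, 6, 8, 9, 10}
Component: {0, 1, 4, 7, 11, 12}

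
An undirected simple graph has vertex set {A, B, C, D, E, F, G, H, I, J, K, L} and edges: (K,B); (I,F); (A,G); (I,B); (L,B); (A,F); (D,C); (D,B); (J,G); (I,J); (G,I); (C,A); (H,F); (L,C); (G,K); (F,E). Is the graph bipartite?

The cycle I-J-G-I has length 3, which is odd, so the graph is not bipartite.

No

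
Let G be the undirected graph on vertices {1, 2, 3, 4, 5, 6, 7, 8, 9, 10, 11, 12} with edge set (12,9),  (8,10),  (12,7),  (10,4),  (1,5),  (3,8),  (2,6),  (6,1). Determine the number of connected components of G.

4

Component: {11}
Component: {7, 9, 12}
Component: {1, 2, 5, 6}
Component: {3, 4, 8, 10}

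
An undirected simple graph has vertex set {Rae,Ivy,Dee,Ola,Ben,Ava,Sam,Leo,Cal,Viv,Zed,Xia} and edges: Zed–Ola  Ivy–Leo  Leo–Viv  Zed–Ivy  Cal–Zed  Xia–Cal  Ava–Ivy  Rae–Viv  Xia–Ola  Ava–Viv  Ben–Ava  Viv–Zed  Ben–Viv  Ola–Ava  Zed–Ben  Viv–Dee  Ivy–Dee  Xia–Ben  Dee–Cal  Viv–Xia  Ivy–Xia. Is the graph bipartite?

No

The cycle Viv-Ben-Xia-Viv has length 3, which is odd, so the graph is not bipartite.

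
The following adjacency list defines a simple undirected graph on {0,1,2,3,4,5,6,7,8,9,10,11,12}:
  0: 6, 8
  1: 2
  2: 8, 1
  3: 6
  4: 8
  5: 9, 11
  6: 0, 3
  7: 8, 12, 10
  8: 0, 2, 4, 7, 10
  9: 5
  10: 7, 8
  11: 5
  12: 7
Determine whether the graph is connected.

Component: {5, 9, 11}
Component: {0, 1, 2, 3, 4, 6, 7, 8, 10, 12}
No edge joins these 2 groups, so the graph is disconnected.

No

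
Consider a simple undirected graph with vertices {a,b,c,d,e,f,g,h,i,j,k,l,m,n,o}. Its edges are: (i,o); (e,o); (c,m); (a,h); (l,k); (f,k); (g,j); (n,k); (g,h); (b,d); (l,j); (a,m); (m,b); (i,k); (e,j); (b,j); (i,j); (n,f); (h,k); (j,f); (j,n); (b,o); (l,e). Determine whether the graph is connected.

Yes

A breadth-first search from a visits a, m, h, b, c, k, g, j, o, d, l, f, i, n, e — all 15 vertices — so the graph is connected.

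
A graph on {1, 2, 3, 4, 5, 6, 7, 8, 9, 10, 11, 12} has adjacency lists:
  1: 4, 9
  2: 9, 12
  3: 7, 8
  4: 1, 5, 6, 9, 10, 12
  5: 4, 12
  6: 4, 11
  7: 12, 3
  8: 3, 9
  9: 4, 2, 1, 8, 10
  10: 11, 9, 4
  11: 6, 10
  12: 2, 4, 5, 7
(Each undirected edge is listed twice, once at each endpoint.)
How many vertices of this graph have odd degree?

Degrees: 1:2, 2:2, 3:2, 4:6, 5:2, 6:2, 7:2, 8:2, 9:5, 10:3, 11:2, 12:4
Odd-degree vertices: 9, 10.

2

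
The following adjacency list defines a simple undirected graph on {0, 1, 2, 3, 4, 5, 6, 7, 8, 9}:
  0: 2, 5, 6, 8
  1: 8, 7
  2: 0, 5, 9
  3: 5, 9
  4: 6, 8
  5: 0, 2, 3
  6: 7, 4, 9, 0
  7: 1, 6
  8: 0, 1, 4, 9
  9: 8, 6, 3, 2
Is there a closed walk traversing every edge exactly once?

No

Degrees: 0:4, 1:2, 2:3, 3:2, 4:2, 5:3, 6:4, 7:2, 8:4, 9:4
Vertices with odd degree: 2, 5. An Eulerian circuit requires all degrees even.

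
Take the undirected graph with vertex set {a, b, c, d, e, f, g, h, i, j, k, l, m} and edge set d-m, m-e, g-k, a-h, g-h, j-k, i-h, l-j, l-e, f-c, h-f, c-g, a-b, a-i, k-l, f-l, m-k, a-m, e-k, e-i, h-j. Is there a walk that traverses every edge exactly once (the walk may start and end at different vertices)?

No

Degrees: a:4, b:1, c:2, d:1, e:4, f:3, g:3, h:5, i:3, j:3, k:5, l:4, m:4
Odd-degree vertices: b, d, f, g, h, i, j, k (8 total).
With 8 odd-degree vertices (more than two), no single trail can use every edge.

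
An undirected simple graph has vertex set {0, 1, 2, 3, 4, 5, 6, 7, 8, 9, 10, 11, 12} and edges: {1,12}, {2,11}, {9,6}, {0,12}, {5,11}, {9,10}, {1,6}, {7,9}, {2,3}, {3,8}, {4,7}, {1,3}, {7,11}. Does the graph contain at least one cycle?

Yes

The graph has 13 vertices, 13 edges, and 1 connected component.
Since 13 > 13 - 1, a cycle must exist; for instance 1-6-9-7-11-2-3-1.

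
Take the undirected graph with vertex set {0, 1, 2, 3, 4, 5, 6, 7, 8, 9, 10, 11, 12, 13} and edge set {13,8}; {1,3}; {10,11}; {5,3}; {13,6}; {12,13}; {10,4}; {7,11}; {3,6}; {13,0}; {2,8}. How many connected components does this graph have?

3

Component: {9}
Component: {4, 7, 10, 11}
Component: {0, 1, 2, 3, 5, 6, 8, 12, 13}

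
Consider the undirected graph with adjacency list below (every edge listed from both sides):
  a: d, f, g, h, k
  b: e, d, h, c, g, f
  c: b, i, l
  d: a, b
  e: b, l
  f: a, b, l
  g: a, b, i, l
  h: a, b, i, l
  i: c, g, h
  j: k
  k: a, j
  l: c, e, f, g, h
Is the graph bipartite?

A valid 2-coloring puts {c, d, e, f, g, h, k} on one side and {a, b, i, j, l} on the other; every edge crosses between the two sides.

Yes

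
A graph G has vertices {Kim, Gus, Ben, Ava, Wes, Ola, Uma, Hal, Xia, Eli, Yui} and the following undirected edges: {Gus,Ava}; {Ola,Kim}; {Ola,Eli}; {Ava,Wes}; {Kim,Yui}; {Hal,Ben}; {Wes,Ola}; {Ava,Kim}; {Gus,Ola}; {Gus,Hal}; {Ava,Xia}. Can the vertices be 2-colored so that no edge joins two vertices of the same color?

Partition the vertices as {Ava, Ola, Uma, Hal, Yui} vs {Kim, Gus, Ben, Wes, Xia, Eli}. Each listed edge has one endpoint in each part, so the graph is bipartite.

Yes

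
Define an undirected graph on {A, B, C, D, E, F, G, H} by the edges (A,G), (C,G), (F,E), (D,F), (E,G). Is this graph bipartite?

Yes

A valid 2-coloring puts {B, F, G, H} on one side and {A, C, D, E} on the other; every edge crosses between the two sides.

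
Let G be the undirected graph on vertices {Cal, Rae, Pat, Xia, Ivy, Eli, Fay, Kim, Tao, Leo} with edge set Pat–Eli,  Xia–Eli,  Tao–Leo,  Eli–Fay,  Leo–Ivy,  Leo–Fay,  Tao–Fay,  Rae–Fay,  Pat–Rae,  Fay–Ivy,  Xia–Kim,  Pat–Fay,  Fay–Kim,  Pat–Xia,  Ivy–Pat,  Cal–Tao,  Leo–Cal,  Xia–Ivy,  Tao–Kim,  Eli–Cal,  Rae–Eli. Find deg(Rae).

3

Neighbors of Rae: Pat, Eli, Fay.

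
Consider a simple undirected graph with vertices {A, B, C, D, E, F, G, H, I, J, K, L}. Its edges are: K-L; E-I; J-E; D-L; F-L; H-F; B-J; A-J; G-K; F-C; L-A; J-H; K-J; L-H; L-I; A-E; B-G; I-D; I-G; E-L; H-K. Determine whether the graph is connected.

Yes

Starting from A and exploring outward reaches every vertex (A, J, E, L, K, B, H, I, D, F, G, C); the graph is connected.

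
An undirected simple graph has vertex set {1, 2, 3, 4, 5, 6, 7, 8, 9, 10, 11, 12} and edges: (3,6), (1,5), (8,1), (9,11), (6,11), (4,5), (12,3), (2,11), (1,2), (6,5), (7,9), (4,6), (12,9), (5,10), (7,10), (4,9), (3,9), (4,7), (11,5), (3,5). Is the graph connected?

A breadth-first search from 1 visits 1, 5, 2, 8, 6, 11, 4, 10, 3, 9, 7, 12 — all 12 vertices — so the graph is connected.

Yes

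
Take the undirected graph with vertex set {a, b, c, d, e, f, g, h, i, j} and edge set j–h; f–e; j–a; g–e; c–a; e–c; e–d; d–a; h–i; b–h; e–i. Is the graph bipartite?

A valid 2-coloring puts {b, c, d, f, g, i, j} on one side and {a, e, h} on the other; every edge crosses between the two sides.

Yes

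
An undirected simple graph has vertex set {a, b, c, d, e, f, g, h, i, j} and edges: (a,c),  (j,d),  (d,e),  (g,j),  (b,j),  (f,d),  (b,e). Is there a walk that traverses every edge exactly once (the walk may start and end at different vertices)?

Degrees: a:1, b:2, c:1, d:3, e:2, f:1, g:1, h:0, i:0, j:3
Odd-degree vertices: a, c, d, f, g, j (6 total).
An Eulerian trail requires 0 or 2 odd-degree vertices; here there are 6.

No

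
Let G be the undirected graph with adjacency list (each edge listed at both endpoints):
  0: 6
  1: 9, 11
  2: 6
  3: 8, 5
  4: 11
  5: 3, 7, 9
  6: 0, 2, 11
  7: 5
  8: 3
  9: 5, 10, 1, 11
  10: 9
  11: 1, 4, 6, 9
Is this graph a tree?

No

|V| = 12, |E| = 12.
Connected but with 12 > 11 edges, so it has a cycle and is not a tree.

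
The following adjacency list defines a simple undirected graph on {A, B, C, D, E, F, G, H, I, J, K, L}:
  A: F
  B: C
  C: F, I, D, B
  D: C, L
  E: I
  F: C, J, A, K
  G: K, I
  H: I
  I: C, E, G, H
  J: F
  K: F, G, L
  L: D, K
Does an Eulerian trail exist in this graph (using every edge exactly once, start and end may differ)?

No

Degrees: A:1, B:1, C:4, D:2, E:1, F:4, G:2, H:1, I:4, J:1, K:3, L:2
Odd-degree vertices: A, B, E, H, J, K (6 total).
With 6 odd-degree vertices (more than two), no single trail can use every edge.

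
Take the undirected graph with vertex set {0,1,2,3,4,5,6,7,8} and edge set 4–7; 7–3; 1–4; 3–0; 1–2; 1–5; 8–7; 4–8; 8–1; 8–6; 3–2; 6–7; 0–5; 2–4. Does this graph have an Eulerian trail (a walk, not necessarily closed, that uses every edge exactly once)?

Yes

Degrees: 0:2, 1:4, 2:3, 3:3, 4:4, 5:2, 6:2, 7:4, 8:4
Odd-degree vertices: 2, 3 (2 total).
With 2 odd-degree vertices and all edges in one connected piece, an Eulerian trail exists (from 2 to 3).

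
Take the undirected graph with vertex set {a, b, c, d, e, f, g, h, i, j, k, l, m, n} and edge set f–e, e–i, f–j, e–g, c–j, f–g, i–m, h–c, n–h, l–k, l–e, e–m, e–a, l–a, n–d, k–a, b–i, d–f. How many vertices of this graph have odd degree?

4

Degrees: a:3, b:1, c:2, d:2, e:6, f:4, g:2, h:2, i:3, j:2, k:2, l:3, m:2, n:2
Odd-degree vertices: a, b, i, l.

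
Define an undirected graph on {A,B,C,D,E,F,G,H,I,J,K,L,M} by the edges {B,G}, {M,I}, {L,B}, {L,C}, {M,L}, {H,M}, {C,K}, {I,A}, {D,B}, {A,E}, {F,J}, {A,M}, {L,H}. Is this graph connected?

No

Component: {F, J}
Component: {A, B, C, D, E, G, H, I, K, L, M}
There are 2 separate components, so the graph is not connected.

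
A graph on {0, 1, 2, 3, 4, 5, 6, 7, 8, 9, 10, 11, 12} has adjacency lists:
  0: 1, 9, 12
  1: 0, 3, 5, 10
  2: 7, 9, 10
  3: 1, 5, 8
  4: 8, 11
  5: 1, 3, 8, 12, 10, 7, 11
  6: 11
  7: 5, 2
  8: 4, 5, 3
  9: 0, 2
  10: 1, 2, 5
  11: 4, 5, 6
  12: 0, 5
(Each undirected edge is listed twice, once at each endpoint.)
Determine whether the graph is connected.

Starting from 0 and exploring outward reaches every vertex (0, 1, 9, 12, 3, 5, 10, 2, 8, 11, 7, 4, 6); the graph is connected.

Yes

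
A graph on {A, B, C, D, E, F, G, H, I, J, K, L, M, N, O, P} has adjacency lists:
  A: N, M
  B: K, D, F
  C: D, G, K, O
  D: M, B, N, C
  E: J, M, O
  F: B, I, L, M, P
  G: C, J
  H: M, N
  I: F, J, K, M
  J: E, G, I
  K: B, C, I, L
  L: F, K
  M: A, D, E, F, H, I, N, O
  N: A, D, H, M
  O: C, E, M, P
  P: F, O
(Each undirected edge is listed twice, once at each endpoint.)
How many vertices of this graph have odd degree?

4

Degrees: A:2, B:3, C:4, D:4, E:3, F:5, G:2, H:2, I:4, J:3, K:4, L:2, M:8, N:4, O:4, P:2
Odd-degree vertices: B, E, F, J.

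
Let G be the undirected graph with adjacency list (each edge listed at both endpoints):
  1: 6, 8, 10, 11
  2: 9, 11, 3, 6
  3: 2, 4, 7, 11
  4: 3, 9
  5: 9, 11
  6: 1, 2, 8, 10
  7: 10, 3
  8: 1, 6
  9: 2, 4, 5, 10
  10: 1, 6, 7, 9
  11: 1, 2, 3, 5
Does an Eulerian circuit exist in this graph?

Degrees: 1:4, 2:4, 3:4, 4:2, 5:2, 6:4, 7:2, 8:2, 9:4, 10:4, 11:4
Every vertex has even degree and the edges form a single connected piece, so an Eulerian circuit exists.

Yes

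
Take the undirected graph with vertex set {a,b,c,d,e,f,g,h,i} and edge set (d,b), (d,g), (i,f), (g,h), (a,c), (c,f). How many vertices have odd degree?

4

Degrees: a:1, b:1, c:2, d:2, e:0, f:2, g:2, h:1, i:1
Odd-degree vertices: a, b, h, i.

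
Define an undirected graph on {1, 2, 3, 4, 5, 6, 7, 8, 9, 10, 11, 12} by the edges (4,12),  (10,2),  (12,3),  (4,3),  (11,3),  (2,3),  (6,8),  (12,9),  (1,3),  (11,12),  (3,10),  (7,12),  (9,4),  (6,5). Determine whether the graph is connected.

No

Component: {5, 6, 8}
Component: {1, 2, 3, 4, 7, 9, 10, 11, 12}
There are 2 separate components, so the graph is not connected.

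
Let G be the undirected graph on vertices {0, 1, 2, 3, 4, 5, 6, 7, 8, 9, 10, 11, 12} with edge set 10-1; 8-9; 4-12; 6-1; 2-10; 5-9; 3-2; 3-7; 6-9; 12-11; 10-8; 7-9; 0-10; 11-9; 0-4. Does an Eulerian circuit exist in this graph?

No

Degrees: 0:2, 1:2, 2:2, 3:2, 4:2, 5:1, 6:2, 7:2, 8:2, 9:5, 10:4, 11:2, 12:2
5, 9 have odd degree; an Eulerian circuit needs every degree to be even, so none exists.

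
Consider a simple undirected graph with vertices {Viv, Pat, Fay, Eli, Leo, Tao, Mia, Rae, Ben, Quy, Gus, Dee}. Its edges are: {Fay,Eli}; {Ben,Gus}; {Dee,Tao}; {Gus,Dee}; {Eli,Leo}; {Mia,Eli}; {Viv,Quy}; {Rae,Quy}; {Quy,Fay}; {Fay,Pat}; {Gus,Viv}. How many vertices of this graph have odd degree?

Degrees: Viv:2, Pat:1, Fay:3, Eli:3, Leo:1, Tao:1, Mia:1, Rae:1, Ben:1, Quy:3, Gus:3, Dee:2
Odd-degree vertices: Pat, Fay, Eli, Leo, Tao, Mia, Rae, Ben, Quy, Gus.

10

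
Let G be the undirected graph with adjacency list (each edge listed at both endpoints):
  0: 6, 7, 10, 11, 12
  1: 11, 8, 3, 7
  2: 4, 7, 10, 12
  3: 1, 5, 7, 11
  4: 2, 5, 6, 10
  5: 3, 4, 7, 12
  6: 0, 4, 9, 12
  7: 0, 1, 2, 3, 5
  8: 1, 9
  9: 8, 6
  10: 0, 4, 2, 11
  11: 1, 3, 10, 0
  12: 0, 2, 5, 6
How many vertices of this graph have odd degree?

Degrees: 0:5, 1:4, 2:4, 3:4, 4:4, 5:4, 6:4, 7:5, 8:2, 9:2, 10:4, 11:4, 12:4
Odd-degree vertices: 0, 7.

2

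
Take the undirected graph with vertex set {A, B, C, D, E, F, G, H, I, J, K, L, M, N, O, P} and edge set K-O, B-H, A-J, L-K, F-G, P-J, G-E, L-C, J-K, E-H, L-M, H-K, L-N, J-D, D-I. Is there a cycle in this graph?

No

|V| = 16, |E| = 15, number of components = 1.
A forest on 16 vertices with 1 component has exactly 15 edges, which matches — so no cycle.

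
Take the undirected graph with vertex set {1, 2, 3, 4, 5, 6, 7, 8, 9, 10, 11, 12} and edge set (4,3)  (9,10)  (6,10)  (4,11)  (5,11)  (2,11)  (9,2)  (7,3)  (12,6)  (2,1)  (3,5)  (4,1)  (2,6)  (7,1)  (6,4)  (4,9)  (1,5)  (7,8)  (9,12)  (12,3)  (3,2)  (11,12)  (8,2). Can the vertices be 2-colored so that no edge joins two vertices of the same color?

Partition the vertices as {2, 4, 5, 7, 10, 12} vs {1, 3, 6, 8, 9, 11}. Each listed edge has one endpoint in each part, so the graph is bipartite.

Yes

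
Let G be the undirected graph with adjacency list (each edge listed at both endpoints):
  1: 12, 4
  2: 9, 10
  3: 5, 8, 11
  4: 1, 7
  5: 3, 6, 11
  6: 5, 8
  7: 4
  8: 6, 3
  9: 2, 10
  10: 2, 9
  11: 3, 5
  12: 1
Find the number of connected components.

Component: {2, 9, 10}
Component: {1, 4, 7, 12}
Component: {3, 5, 6, 8, 11}

3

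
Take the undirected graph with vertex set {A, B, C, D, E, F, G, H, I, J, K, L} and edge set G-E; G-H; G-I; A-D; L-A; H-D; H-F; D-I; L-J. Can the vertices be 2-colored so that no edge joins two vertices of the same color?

Yes

Partition the vertices as {B, C, D, F, G, K, L} vs {A, E, H, I, J}. Each listed edge has one endpoint in each part, so the graph is bipartite.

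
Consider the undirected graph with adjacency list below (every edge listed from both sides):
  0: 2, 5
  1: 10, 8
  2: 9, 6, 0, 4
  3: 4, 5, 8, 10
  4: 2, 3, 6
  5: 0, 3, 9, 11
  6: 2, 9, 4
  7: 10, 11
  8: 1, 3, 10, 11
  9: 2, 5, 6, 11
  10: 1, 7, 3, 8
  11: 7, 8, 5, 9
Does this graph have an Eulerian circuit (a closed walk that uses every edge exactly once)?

No

Degrees: 0:2, 1:2, 2:4, 3:4, 4:3, 5:4, 6:3, 7:2, 8:4, 9:4, 10:4, 11:4
4, 6 have odd degree; an Eulerian circuit needs every degree to be even, so none exists.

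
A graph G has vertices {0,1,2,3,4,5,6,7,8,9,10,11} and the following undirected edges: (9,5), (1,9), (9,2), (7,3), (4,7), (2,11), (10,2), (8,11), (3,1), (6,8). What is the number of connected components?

Component: {0}
Component: {1, 2, 3, 4, 5, 6, 7, 8, 9, 10, 11}

2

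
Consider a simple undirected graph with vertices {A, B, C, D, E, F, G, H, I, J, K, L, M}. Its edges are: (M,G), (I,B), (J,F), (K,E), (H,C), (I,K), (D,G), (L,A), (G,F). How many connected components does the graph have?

4

Component: {A, L}
Component: {C, H}
Component: {B, E, I, K}
Component: {D, F, G, J, M}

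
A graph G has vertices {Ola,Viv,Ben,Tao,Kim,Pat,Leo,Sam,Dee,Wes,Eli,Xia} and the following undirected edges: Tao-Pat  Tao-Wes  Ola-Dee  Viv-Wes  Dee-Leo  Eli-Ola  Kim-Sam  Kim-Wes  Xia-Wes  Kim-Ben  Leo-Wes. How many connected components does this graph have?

Component: {Ola, Viv, Ben, Tao, Kim, Pat, Leo, Sam, Dee, Wes, Eli, Xia}

1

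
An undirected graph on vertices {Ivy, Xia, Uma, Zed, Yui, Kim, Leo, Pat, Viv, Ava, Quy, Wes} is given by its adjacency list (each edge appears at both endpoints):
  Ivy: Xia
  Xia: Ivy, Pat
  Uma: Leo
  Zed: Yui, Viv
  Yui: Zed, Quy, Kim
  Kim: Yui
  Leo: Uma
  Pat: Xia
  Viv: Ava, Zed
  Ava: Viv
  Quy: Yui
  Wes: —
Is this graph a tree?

No

|V| = 12, |E| = 8.
It is not connected, so it is not a tree.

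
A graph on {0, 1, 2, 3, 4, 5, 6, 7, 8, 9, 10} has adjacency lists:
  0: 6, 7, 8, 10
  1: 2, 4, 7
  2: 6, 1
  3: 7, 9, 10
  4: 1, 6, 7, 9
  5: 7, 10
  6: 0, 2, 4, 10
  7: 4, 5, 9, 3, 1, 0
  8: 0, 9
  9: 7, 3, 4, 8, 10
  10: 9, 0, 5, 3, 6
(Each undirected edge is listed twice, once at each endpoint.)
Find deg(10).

5

Neighbors of 10: 0, 3, 5, 6, 9.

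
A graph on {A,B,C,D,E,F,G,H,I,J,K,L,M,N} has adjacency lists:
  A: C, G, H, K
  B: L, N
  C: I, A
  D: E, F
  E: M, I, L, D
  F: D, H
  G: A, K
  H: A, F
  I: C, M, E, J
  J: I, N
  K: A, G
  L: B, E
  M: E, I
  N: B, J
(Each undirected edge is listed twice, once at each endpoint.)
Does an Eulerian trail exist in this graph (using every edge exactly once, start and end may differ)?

Yes

Degrees: A:4, B:2, C:2, D:2, E:4, F:2, G:2, H:2, I:4, J:2, K:2, L:2, M:2, N:2
Odd-degree vertices: none (0 total).
The non-isolated vertices are connected and exactly 0 have odd degree, so an Eulerian trail exists.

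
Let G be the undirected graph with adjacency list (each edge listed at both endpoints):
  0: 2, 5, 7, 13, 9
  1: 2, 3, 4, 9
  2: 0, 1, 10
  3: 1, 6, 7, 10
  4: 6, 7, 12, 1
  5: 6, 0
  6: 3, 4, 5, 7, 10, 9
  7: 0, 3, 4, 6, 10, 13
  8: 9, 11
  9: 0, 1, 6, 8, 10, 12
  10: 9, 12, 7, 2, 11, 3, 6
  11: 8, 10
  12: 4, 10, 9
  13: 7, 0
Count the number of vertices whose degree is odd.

Degrees: 0:5, 1:4, 2:3, 3:4, 4:4, 5:2, 6:6, 7:6, 8:2, 9:6, 10:7, 11:2, 12:3, 13:2
Odd-degree vertices: 0, 2, 10, 12.

4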